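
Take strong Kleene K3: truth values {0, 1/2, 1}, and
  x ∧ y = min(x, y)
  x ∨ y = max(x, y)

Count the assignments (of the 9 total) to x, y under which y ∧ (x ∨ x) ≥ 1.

x = 0, y = 0 ↦ 0  <
x = 0, y = 1/2 ↦ 0  <
x = 0, y = 1 ↦ 0  <
x = 1/2, y = 0 ↦ 0  <
x = 1/2, y = 1/2 ↦ 1/2  <
x = 1/2, y = 1 ↦ 1/2  <
x = 1, y = 0 ↦ 0  <
x = 1, y = 1/2 ↦ 1/2  <
x = 1, y = 1 ↦ 1  ≥
So 1 of the 9 assignments meets the threshold.

1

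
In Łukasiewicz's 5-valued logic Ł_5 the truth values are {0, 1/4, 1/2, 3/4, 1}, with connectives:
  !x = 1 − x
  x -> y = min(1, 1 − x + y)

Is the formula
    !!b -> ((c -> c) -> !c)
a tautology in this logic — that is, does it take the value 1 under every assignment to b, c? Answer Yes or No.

No

Counterexample: take b = 1/4, c = 1.
!b = !1/4 = 3/4
!!b = !3/4 = 1/4
c -> c = 1 -> 1 = 1
!c = !1 = 0
(c -> c) -> !c = 1 -> 0 = 0
!!b -> ((c -> c) -> !c) = 1/4 -> 0 = 3/4
This gives 3/4 ≠ 1.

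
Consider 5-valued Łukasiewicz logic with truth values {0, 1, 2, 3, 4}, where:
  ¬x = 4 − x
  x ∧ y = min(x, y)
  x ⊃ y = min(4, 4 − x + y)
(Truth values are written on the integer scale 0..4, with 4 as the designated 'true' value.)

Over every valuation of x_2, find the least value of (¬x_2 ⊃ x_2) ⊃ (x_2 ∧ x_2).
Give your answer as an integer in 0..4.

Take x_2 = 2:
¬x_2 = ¬2 = 2
¬x_2 ⊃ x_2 = 2 ⊃ 2 = 4
x_2 ∧ x_2 = 2 ∧ 2 = 2
(¬x_2 ⊃ x_2) ⊃ (x_2 ∧ x_2) = 4 ⊃ 2 = 2
No assignment yields a value below 2, so this is the minimum.

2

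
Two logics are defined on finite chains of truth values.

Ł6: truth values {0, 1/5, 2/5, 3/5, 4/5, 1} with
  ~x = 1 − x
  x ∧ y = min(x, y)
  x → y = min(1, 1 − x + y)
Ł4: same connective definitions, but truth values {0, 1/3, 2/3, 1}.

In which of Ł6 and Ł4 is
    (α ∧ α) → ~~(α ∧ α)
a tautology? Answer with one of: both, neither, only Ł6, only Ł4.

In Ł6: every assignment gives 1 — tautology.
In Ł4: every assignment gives 1 — tautology.

both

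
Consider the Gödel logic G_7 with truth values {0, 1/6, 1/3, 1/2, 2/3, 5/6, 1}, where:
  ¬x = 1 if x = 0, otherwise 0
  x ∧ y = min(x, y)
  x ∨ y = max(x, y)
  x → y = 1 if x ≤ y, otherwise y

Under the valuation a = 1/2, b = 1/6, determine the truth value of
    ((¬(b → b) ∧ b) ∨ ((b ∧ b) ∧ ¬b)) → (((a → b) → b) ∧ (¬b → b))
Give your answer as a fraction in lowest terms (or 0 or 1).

b → b = 1/6 → 1/6 = 1
¬(b → b) = ¬1 = 0
¬(b → b) ∧ b = 0 ∧ 1/6 = 0
b ∧ b = 1/6 ∧ 1/6 = 1/6
¬b = ¬1/6 = 0
(b ∧ b) ∧ ¬b = 1/6 ∧ 0 = 0
(¬(b → b) ∧ b) ∨ ((b ∧ b) ∧ ¬b) = 0 ∨ 0 = 0
a → b = 1/2 → 1/6 = 1/6
(a → b) → b = 1/6 → 1/6 = 1
¬b = ¬1/6 = 0
¬b → b = 0 → 1/6 = 1
((a → b) → b) ∧ (¬b → b) = 1 ∧ 1 = 1
((¬(b → b) ∧ b) ∨ ((b ∧ b) ∧ ¬b)) → (((a → b) → b) ∧ (¬b → b)) = 0 → 1 = 1

1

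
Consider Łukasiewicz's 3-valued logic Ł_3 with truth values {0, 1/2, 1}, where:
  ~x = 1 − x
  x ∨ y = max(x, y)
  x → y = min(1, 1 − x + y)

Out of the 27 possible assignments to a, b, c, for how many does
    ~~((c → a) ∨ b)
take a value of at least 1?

21

value 1: 21 assignments (counts)
value 1/2: 5 assignments
value 0: 1 assignment
So 21 of the 27 assignments meet the threshold.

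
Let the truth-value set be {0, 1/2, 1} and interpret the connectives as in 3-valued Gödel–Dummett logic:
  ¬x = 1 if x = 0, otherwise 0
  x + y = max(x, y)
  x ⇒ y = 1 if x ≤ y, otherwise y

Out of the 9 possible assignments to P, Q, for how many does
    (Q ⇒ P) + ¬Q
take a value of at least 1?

6

P = 0, Q = 0 ↦ 1  ≥
P = 0, Q = 1/2 ↦ 0  <
P = 0, Q = 1 ↦ 0  <
P = 1/2, Q = 0 ↦ 1  ≥
P = 1/2, Q = 1/2 ↦ 1  ≥
P = 1/2, Q = 1 ↦ 1/2  <
P = 1, Q = 0 ↦ 1  ≥
P = 1, Q = 1/2 ↦ 1  ≥
P = 1, Q = 1 ↦ 1  ≥
So 6 of the 9 assignments meet the threshold.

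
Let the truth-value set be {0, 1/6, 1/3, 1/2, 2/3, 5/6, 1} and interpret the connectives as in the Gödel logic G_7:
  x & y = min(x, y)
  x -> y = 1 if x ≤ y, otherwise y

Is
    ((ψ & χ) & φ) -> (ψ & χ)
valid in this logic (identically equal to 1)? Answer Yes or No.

At φ = 2/3, ψ = 5/6, χ = 1/6, for instance:
ψ & χ = 5/6 & 1/6 = 1/6
(ψ & χ) & φ = 1/6 & 2/3 = 1/6
((ψ & χ) & φ) -> (ψ & χ) = 1/6 -> 1/6 = 1
and checking the remaining 342 assignments likewise gives ≥ 1 in every case.

Yes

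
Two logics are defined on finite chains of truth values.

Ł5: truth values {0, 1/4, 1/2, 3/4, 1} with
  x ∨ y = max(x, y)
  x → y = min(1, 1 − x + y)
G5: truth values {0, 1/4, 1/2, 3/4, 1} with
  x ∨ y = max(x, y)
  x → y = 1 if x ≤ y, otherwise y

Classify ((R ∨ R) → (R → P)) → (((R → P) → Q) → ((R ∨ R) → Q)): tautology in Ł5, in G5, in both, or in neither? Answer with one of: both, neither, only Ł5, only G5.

both

In Ł5: every assignment gives 1 — tautology.
In G5: every assignment gives 1 — tautology.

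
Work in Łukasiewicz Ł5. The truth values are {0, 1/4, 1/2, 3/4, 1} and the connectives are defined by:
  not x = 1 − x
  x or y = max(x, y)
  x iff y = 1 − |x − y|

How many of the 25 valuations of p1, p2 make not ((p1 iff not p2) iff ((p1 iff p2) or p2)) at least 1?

value 1: 3 assignments (counts)
value 3/4: 1 assignment
value 1/2: 9 assignments
value 1/4: 2 assignments
value 0: 10 assignments
So 3 of the 25 assignments meet the threshold.

3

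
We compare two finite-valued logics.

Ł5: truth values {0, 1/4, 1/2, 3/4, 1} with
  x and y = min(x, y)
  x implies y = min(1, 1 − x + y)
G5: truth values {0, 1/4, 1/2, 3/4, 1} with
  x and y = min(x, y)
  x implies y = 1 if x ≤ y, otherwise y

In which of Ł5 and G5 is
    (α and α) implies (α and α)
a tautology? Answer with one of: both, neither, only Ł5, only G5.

both

In Ł5: every assignment gives 1 — tautology.
In G5: every assignment gives 1 — tautology.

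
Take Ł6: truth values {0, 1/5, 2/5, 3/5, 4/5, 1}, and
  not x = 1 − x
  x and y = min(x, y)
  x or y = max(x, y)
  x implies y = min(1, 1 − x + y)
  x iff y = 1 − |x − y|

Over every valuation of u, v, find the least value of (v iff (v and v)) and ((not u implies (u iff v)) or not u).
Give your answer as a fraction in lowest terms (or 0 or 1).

Take u = 1/5, v = 3/5:
v and v = 3/5 and 3/5 = 3/5
v iff (v and v) = 3/5 iff 3/5 = 1
not u = not 1/5 = 4/5
u iff v = 1/5 iff 3/5 = 3/5
not u implies (u iff v) = 4/5 implies 3/5 = 4/5
not u = not 1/5 = 4/5
(not u implies (u iff v)) or not u = 4/5 or 4/5 = 4/5
(v iff (v and v)) and ((not u implies (u iff v)) or not u) = 1 and 4/5 = 4/5
No assignment yields a value below 4/5, so this is the minimum.

4/5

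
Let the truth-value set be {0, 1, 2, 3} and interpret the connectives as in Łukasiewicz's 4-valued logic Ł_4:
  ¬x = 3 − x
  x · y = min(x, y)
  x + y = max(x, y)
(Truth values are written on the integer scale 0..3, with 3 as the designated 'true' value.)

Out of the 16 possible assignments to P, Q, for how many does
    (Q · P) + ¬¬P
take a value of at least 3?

P = 0, Q = 0 ↦ 0  <
P = 0, Q = 1 ↦ 0  <
P = 0, Q = 2 ↦ 0  <
P = 0, Q = 3 ↦ 0  <
P = 1, Q = 0 ↦ 1  <
P = 1, Q = 1 ↦ 1  <
P = 1, Q = 2 ↦ 1  <
P = 1, Q = 3 ↦ 1  <
P = 2, Q = 0 ↦ 2  <
P = 2, Q = 1 ↦ 2  <
P = 2, Q = 2 ↦ 2  <
P = 2, Q = 3 ↦ 2  <
P = 3, Q = 0 ↦ 3  ≥
P = 3, Q = 1 ↦ 3  ≥
P = 3, Q = 2 ↦ 3  ≥
P = 3, Q = 3 ↦ 3  ≥
So 4 of the 16 assignments meet the threshold.

4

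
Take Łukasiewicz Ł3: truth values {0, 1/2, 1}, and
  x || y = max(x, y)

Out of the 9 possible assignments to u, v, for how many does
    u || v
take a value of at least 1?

u = 0, v = 0 ↦ 0  <
u = 0, v = 1/2 ↦ 1/2  <
u = 0, v = 1 ↦ 1  ≥
u = 1/2, v = 0 ↦ 1/2  <
u = 1/2, v = 1/2 ↦ 1/2  <
u = 1/2, v = 1 ↦ 1  ≥
u = 1, v = 0 ↦ 1  ≥
u = 1, v = 1/2 ↦ 1  ≥
u = 1, v = 1 ↦ 1  ≥
So 5 of the 9 assignments meet the threshold.

5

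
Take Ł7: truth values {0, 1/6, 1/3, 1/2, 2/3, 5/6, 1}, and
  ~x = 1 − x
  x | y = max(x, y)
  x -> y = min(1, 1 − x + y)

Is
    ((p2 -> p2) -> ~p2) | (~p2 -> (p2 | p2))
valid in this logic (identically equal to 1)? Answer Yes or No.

No

Counterexample: take p2 = 1/6.
p2 -> p2 = 1/6 -> 1/6 = 1
~p2 = ~1/6 = 5/6
(p2 -> p2) -> ~p2 = 1 -> 5/6 = 5/6
~p2 = ~1/6 = 5/6
p2 | p2 = 1/6 | 1/6 = 1/6
~p2 -> (p2 | p2) = 5/6 -> 1/6 = 1/3
((p2 -> p2) -> ~p2) | (~p2 -> (p2 | p2)) = 5/6 | 1/3 = 5/6
This gives 5/6 ≠ 1.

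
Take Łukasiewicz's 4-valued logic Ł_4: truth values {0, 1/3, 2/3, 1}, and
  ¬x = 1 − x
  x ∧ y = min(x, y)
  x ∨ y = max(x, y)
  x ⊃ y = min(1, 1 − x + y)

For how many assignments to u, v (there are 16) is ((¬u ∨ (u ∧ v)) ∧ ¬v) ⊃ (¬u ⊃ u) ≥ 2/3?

14

u = 0, v = 0 ↦ 0  <
u = 0, v = 1/3 ↦ 1/3  <
u = 0, v = 2/3 ↦ 2/3  ≥
u = 0, v = 1 ↦ 1  ≥
u = 1/3, v = 0 ↦ 1  ≥
u = 1/3, v = 1/3 ↦ 1  ≥
u = 1/3, v = 2/3 ↦ 1  ≥
u = 1/3, v = 1 ↦ 1  ≥
u = 2/3, v = 0 ↦ 1  ≥
u = 2/3, v = 1/3 ↦ 1  ≥
u = 2/3, v = 2/3 ↦ 1  ≥
u = 2/3, v = 1 ↦ 1  ≥
u = 1, v = 0 ↦ 1  ≥
u = 1, v = 1/3 ↦ 1  ≥
u = 1, v = 2/3 ↦ 1  ≥
u = 1, v = 1 ↦ 1  ≥
So 14 of the 16 assignments meet the threshold.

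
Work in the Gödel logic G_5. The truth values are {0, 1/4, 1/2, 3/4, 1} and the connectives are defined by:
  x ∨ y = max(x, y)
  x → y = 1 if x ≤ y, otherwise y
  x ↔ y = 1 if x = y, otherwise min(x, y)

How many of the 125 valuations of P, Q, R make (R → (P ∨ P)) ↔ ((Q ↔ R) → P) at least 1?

95

value 1: 95 assignments (counts)
value 3/4: 8 assignments
value 1/2: 9 assignments
value 1/4: 8 assignments
value 0: 5 assignments
So 95 of the 125 assignments meet the threshold.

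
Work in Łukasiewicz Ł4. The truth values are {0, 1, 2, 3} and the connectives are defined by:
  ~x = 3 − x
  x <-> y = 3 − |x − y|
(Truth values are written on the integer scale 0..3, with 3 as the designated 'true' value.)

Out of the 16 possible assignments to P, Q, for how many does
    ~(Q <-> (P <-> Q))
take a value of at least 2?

5

P = 0, Q = 0 ↦ 3  ≥
P = 0, Q = 1 ↦ 1  <
P = 0, Q = 2 ↦ 1  <
P = 0, Q = 3 ↦ 3  ≥
P = 1, Q = 0 ↦ 2  ≥
P = 1, Q = 1 ↦ 2  ≥
P = 1, Q = 2 ↦ 0  <
P = 1, Q = 3 ↦ 2  ≥
P = 2, Q = 0 ↦ 1  <
P = 2, Q = 1 ↦ 1  <
P = 2, Q = 2 ↦ 1  <
P = 2, Q = 3 ↦ 1  <
P = 3, Q = 0 ↦ 0  <
P = 3, Q = 1 ↦ 0  <
P = 3, Q = 2 ↦ 0  <
P = 3, Q = 3 ↦ 0  <
So 5 of the 16 assignments meet the threshold.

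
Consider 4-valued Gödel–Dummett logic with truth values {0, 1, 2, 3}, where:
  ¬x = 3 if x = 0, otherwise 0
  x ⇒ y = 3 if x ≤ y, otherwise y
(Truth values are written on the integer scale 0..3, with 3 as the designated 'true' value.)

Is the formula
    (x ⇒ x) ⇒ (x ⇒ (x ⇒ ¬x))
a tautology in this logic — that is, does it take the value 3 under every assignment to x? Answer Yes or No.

Counterexample: take x = 1.
x ⇒ x = 1 ⇒ 1 = 3
¬x = ¬1 = 0
x ⇒ ¬x = 1 ⇒ 0 = 0
x ⇒ (x ⇒ ¬x) = 1 ⇒ 0 = 0
(x ⇒ x) ⇒ (x ⇒ (x ⇒ ¬x)) = 3 ⇒ 0 = 0
This gives 0 ≠ 3.

No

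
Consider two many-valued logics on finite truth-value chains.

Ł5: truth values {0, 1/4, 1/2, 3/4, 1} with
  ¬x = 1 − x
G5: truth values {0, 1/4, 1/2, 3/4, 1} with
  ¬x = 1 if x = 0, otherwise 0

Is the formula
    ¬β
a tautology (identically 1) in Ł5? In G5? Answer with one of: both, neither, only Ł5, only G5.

In Ł5: at β = 1/4 the value is 3/4 — not a tautology.
In G5: at β = 1/4 the value is 0 — not a tautology.

neither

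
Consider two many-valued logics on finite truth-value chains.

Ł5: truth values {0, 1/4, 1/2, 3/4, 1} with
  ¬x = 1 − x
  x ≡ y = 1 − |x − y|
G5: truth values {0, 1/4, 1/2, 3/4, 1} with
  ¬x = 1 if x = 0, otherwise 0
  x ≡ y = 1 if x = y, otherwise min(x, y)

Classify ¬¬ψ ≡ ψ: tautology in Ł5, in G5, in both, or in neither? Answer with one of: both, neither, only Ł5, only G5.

In Ł5: every assignment gives 1 — tautology.
In G5: at ψ = 1/4 the value is 1/4 — not a tautology.

only Ł5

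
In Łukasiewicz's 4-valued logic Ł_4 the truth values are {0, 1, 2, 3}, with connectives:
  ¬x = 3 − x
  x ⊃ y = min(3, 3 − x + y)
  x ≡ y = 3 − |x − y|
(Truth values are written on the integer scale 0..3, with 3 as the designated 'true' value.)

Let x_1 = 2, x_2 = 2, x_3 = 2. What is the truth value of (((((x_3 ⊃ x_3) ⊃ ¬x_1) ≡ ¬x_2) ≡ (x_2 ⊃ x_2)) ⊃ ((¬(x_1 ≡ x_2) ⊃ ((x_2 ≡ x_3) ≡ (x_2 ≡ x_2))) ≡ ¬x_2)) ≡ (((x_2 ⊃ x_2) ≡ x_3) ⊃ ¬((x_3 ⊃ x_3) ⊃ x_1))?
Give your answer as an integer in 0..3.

2

x_3 ⊃ x_3 = 2 ⊃ 2 = 3
¬x_1 = ¬2 = 1
(x_3 ⊃ x_3) ⊃ ¬x_1 = 3 ⊃ 1 = 1
¬x_2 = ¬2 = 1
((x_3 ⊃ x_3) ⊃ ¬x_1) ≡ ¬x_2 = 1 ≡ 1 = 3
x_2 ⊃ x_2 = 2 ⊃ 2 = 3
(((x_3 ⊃ x_3) ⊃ ¬x_1) ≡ ¬x_2) ≡ (x_2 ⊃ x_2) = 3 ≡ 3 = 3
x_1 ≡ x_2 = 2 ≡ 2 = 3
¬(x_1 ≡ x_2) = ¬3 = 0
x_2 ≡ x_3 = 2 ≡ 2 = 3
x_2 ≡ x_2 = 2 ≡ 2 = 3
(x_2 ≡ x_3) ≡ (x_2 ≡ x_2) = 3 ≡ 3 = 3
¬(x_1 ≡ x_2) ⊃ ((x_2 ≡ x_3) ≡ (x_2 ≡ x_2)) = 0 ⊃ 3 = 3
¬x_2 = ¬2 = 1
(¬(x_1 ≡ x_2) ⊃ ((x_2 ≡ x_3) ≡ (x_2 ≡ x_2))) ≡ ¬x_2 = 3 ≡ 1 = 1
((((x_3 ⊃ x_3) ⊃ ¬x_1) ≡ ¬x_2) ≡ (x_2 ⊃ x_2)) ⊃ ((¬(x_1 ≡ x_2) ⊃ ((x_2 ≡ x_3) ≡ (x_2 ≡ x_2))) ≡ ¬x_2) = 3 ⊃ 1 = 1
x_2 ⊃ x_2 = 2 ⊃ 2 = 3
(x_2 ⊃ x_2) ≡ x_3 = 3 ≡ 2 = 2
x_3 ⊃ x_3 = 2 ⊃ 2 = 3
(x_3 ⊃ x_3) ⊃ x_1 = 3 ⊃ 2 = 2
¬((x_3 ⊃ x_3) ⊃ x_1) = ¬2 = 1
((x_2 ⊃ x_2) ≡ x_3) ⊃ ¬((x_3 ⊃ x_3) ⊃ x_1) = 2 ⊃ 1 = 2
(((((x_3 ⊃ x_3) ⊃ ¬x_1) ≡ ¬x_2) ≡ (x_2 ⊃ x_2)) ⊃ ((¬(x_1 ≡ x_2) ⊃ ((x_2 ≡ x_3) ≡ (x_2 ≡ x_2))) ≡ ¬x_2)) ≡ (((x_2 ⊃ x_2) ≡ x_3) ⊃ ¬((x_3 ⊃ x_3) ⊃ x_1)) = 1 ≡ 2 = 2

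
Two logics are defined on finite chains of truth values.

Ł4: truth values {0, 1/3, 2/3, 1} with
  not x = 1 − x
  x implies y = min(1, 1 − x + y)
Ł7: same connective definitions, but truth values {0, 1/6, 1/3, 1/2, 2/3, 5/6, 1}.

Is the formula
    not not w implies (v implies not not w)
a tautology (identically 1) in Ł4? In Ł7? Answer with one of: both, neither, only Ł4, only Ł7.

both

In Ł4: every assignment gives 1 — tautology.
In Ł7: every assignment gives 1 — tautology.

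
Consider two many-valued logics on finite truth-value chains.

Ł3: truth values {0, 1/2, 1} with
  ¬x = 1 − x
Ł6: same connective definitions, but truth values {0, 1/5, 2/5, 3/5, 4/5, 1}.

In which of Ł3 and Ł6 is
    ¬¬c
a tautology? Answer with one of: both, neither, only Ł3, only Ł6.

In Ł3: at c = 0 the value is 0 — not a tautology.
In Ł6: at c = 0 the value is 0 — not a tautology.

neither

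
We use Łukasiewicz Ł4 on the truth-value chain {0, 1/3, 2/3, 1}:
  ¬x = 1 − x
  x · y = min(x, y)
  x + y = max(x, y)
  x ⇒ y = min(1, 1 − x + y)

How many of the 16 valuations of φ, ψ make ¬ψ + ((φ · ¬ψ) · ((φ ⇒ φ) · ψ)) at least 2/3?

φ = 0, ψ = 0 ↦ 1  ≥
φ = 0, ψ = 1/3 ↦ 2/3  ≥
φ = 0, ψ = 2/3 ↦ 1/3  <
φ = 0, ψ = 1 ↦ 0  <
φ = 1/3, ψ = 0 ↦ 1  ≥
φ = 1/3, ψ = 1/3 ↦ 2/3  ≥
φ = 1/3, ψ = 2/3 ↦ 1/3  <
φ = 1/3, ψ = 1 ↦ 0  <
φ = 2/3, ψ = 0 ↦ 1  ≥
φ = 2/3, ψ = 1/3 ↦ 2/3  ≥
φ = 2/3, ψ = 2/3 ↦ 1/3  <
φ = 2/3, ψ = 1 ↦ 0  <
φ = 1, ψ = 0 ↦ 1  ≥
φ = 1, ψ = 1/3 ↦ 2/3  ≥
φ = 1, ψ = 2/3 ↦ 1/3  <
φ = 1, ψ = 1 ↦ 0  <
So 8 of the 16 assignments meet the threshold.

8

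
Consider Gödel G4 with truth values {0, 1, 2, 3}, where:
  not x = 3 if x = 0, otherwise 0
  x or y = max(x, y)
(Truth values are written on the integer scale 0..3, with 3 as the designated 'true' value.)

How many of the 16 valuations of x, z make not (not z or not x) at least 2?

9

x = 0, z = 0 ↦ 0  <
x = 0, z = 1 ↦ 0  <
x = 0, z = 2 ↦ 0  <
x = 0, z = 3 ↦ 0  <
x = 1, z = 0 ↦ 0  <
x = 1, z = 1 ↦ 3  ≥
x = 1, z = 2 ↦ 3  ≥
x = 1, z = 3 ↦ 3  ≥
x = 2, z = 0 ↦ 0  <
x = 2, z = 1 ↦ 3  ≥
x = 2, z = 2 ↦ 3  ≥
x = 2, z = 3 ↦ 3  ≥
x = 3, z = 0 ↦ 0  <
x = 3, z = 1 ↦ 3  ≥
x = 3, z = 2 ↦ 3  ≥
x = 3, z = 3 ↦ 3  ≥
So 9 of the 16 assignments meet the threshold.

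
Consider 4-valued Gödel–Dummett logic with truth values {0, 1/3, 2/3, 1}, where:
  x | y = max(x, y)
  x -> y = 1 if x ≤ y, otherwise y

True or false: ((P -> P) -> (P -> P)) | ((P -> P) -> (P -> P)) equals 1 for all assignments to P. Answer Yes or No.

P = 0 ↦ 1
P = 1/3 ↦ 1
P = 2/3 ↦ 1
P = 1 ↦ 1
Every assignment gives a value ≥ 1.

Yes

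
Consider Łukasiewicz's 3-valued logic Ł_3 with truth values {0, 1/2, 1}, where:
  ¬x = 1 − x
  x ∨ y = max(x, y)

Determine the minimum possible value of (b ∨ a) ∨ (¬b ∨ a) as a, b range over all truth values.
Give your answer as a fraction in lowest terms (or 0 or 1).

Take a = 0, b = 1/2:
b ∨ a = 1/2 ∨ 0 = 1/2
¬b = ¬1/2 = 1/2
¬b ∨ a = 1/2 ∨ 0 = 1/2
(b ∨ a) ∨ (¬b ∨ a) = 1/2 ∨ 1/2 = 1/2
No assignment yields a value below 1/2, so this is the minimum.

1/2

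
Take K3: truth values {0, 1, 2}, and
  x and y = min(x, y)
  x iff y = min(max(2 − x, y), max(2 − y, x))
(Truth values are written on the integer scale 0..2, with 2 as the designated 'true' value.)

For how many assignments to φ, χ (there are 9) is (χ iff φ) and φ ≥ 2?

1

φ = 0, χ = 0 ↦ 0  <
φ = 0, χ = 1 ↦ 0  <
φ = 0, χ = 2 ↦ 0  <
φ = 1, χ = 0 ↦ 1  <
φ = 1, χ = 1 ↦ 1  <
φ = 1, χ = 2 ↦ 1  <
φ = 2, χ = 0 ↦ 0  <
φ = 2, χ = 1 ↦ 1  <
φ = 2, χ = 2 ↦ 2  ≥
So 1 of the 9 assignments meets the threshold.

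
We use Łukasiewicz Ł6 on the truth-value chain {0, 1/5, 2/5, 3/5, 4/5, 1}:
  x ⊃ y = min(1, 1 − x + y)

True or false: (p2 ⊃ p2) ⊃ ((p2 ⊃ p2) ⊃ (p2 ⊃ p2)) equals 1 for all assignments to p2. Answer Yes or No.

Yes

p2 = 0 ↦ 1
p2 = 1/5 ↦ 1
p2 = 2/5 ↦ 1
p2 = 3/5 ↦ 1
p2 = 4/5 ↦ 1
p2 = 1 ↦ 1
Every assignment gives a value ≥ 1.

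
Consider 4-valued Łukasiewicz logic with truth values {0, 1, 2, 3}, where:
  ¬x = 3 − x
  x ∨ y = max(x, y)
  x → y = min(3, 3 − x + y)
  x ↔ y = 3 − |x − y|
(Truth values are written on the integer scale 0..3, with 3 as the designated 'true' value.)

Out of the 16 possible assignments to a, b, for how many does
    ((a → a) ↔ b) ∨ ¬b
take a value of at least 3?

8

a = 0, b = 0 ↦ 3  ≥
a = 0, b = 1 ↦ 2  <
a = 0, b = 2 ↦ 2  <
a = 0, b = 3 ↦ 3  ≥
a = 1, b = 0 ↦ 3  ≥
a = 1, b = 1 ↦ 2  <
a = 1, b = 2 ↦ 2  <
a = 1, b = 3 ↦ 3  ≥
a = 2, b = 0 ↦ 3  ≥
a = 2, b = 1 ↦ 2  <
a = 2, b = 2 ↦ 2  <
a = 2, b = 3 ↦ 3  ≥
a = 3, b = 0 ↦ 3  ≥
a = 3, b = 1 ↦ 2  <
a = 3, b = 2 ↦ 2  <
a = 3, b = 3 ↦ 3  ≥
So 8 of the 16 assignments meet the threshold.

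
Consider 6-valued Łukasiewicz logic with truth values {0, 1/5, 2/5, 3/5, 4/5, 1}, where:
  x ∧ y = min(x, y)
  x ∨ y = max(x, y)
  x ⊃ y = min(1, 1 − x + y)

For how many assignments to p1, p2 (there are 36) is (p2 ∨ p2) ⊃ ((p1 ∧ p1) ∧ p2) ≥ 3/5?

value 1: 21 assignments (counts)
value 4/5: 5 assignments (counts)
value 3/5: 4 assignments (counts)
value 2/5: 3 assignments
value 1/5: 2 assignments
value 0: 1 assignment
So 30 of the 36 assignments meet the threshold.

30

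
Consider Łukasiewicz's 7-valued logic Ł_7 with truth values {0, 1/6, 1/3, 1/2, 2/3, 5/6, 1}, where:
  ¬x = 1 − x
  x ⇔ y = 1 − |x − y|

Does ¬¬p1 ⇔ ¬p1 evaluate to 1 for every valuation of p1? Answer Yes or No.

No

Counterexample: take p1 = 0.
¬p1 = ¬0 = 1
¬¬p1 = ¬1 = 0
¬p1 = ¬0 = 1
¬¬p1 ⇔ ¬p1 = 0 ⇔ 1 = 0
This gives 0 ≠ 1.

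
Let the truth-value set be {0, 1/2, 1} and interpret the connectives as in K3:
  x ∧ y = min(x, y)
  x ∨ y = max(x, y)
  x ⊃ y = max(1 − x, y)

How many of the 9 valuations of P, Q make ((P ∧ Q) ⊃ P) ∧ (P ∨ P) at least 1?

P = 0, Q = 0 ↦ 0  <
P = 0, Q = 1/2 ↦ 0  <
P = 0, Q = 1 ↦ 0  <
P = 1/2, Q = 0 ↦ 1/2  <
P = 1/2, Q = 1/2 ↦ 1/2  <
P = 1/2, Q = 1 ↦ 1/2  <
P = 1, Q = 0 ↦ 1  ≥
P = 1, Q = 1/2 ↦ 1  ≥
P = 1, Q = 1 ↦ 1  ≥
So 3 of the 9 assignments meet the threshold.

3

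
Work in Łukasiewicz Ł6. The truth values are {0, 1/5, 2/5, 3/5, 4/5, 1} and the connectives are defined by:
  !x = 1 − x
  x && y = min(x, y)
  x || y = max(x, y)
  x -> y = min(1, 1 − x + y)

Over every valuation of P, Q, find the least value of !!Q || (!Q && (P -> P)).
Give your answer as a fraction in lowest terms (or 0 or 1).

Take P = 0, Q = 2/5:
!Q = !2/5 = 3/5
!!Q = !3/5 = 2/5
!Q = !2/5 = 3/5
P -> P = 0 -> 0 = 1
!Q && (P -> P) = 3/5 && 1 = 3/5
!!Q || (!Q && (P -> P)) = 2/5 || 3/5 = 3/5
No assignment yields a value below 3/5, so this is the minimum.

3/5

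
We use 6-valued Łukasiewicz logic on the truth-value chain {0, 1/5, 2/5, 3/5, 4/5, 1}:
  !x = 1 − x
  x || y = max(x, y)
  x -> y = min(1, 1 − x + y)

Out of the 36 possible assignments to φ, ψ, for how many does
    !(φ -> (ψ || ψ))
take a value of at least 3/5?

6

value 1: 1 assignment (counts)
value 4/5: 2 assignments (counts)
value 3/5: 3 assignments (counts)
value 2/5: 4 assignments
value 1/5: 5 assignments
value 0: 21 assignments
So 6 of the 36 assignments meet the threshold.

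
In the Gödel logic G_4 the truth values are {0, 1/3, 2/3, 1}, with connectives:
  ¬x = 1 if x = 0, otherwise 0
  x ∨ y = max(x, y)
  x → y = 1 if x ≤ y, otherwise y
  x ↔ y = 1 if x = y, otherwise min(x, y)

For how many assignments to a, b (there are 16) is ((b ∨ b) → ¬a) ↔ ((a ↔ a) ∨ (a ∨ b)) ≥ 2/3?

a = 0, b = 0 ↦ 1  ≥
a = 0, b = 1/3 ↦ 1  ≥
a = 0, b = 2/3 ↦ 1  ≥
a = 0, b = 1 ↦ 1  ≥
a = 1/3, b = 0 ↦ 1  ≥
a = 1/3, b = 1/3 ↦ 0  <
a = 1/3, b = 2/3 ↦ 0  <
a = 1/3, b = 1 ↦ 0  <
a = 2/3, b = 0 ↦ 1  ≥
a = 2/3, b = 1/3 ↦ 0  <
a = 2/3, b = 2/3 ↦ 0  <
a = 2/3, b = 1 ↦ 0  <
a = 1, b = 0 ↦ 1  ≥
a = 1, b = 1/3 ↦ 0  <
a = 1, b = 2/3 ↦ 0  <
a = 1, b = 1 ↦ 0  <
So 7 of the 16 assignments meet the threshold.

7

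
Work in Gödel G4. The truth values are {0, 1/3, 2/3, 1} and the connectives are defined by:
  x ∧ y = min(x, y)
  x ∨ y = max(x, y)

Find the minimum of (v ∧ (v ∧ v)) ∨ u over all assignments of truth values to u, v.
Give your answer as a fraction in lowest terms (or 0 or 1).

0

Take u = 0, v = 0:
v ∧ v = 0 ∧ 0 = 0
v ∧ (v ∧ v) = 0 ∧ 0 = 0
(v ∧ (v ∧ v)) ∨ u = 0 ∨ 0 = 0
No assignment yields a value below 0, so this is the minimum.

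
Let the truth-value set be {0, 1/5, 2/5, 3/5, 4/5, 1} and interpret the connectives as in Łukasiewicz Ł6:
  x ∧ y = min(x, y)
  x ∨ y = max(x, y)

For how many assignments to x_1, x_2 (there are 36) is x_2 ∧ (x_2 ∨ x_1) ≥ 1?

value 1: 6 assignments (counts)
value 4/5: 6 assignments
value 3/5: 6 assignments
value 2/5: 6 assignments
value 1/5: 6 assignments
value 0: 6 assignments
So 6 of the 36 assignments meet the threshold.

6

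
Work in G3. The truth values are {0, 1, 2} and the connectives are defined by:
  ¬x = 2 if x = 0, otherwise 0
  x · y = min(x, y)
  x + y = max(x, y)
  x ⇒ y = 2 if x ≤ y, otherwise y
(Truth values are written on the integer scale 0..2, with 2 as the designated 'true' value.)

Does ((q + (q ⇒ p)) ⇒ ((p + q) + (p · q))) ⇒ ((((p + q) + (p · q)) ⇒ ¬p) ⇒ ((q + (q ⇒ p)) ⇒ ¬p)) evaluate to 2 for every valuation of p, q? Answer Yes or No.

p = 0, q = 0 ↦ 2
p = 0, q = 1 ↦ 2
p = 0, q = 2 ↦ 2
p = 1, q = 0 ↦ 2
p = 1, q = 1 ↦ 2
p = 1, q = 2 ↦ 2
p = 2, q = 0 ↦ 2
p = 2, q = 1 ↦ 2
p = 2, q = 2 ↦ 2
Every assignment gives a value ≥ 2.

Yes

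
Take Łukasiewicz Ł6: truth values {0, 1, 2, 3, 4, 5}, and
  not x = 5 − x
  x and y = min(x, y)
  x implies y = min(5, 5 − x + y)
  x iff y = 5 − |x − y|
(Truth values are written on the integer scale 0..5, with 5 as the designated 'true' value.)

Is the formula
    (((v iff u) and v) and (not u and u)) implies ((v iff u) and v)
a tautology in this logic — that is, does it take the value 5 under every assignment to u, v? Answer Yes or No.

Yes

At u = 0, v = 4, for instance:
v iff u = 4 iff 0 = 1
(v iff u) and v = 1 and 4 = 1
not u = not 0 = 5
not u and u = 5 and 0 = 0
((v iff u) and v) and (not u and u) = 1 and 0 = 0
(((v iff u) and v) and (not u and u)) implies ((v iff u) and v) = 0 implies 1 = 5
and checking the remaining 35 assignments likewise gives ≥ 5 in every case.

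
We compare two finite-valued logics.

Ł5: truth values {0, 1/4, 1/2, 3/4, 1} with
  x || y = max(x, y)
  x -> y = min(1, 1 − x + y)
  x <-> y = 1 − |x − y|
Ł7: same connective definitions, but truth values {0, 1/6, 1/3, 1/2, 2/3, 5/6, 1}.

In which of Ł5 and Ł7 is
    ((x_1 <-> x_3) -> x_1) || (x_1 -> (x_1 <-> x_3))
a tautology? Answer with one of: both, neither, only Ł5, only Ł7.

both

In Ł5: every assignment gives 1 — tautology.
In Ł7: every assignment gives 1 — tautology.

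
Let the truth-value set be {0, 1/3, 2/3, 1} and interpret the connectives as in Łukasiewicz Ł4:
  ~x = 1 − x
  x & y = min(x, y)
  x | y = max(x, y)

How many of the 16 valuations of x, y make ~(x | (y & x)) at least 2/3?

8

x = 0, y = 0 ↦ 1  ≥
x = 0, y = 1/3 ↦ 1  ≥
x = 0, y = 2/3 ↦ 1  ≥
x = 0, y = 1 ↦ 1  ≥
x = 1/3, y = 0 ↦ 2/3  ≥
x = 1/3, y = 1/3 ↦ 2/3  ≥
x = 1/3, y = 2/3 ↦ 2/3  ≥
x = 1/3, y = 1 ↦ 2/3  ≥
x = 2/3, y = 0 ↦ 1/3  <
x = 2/3, y = 1/3 ↦ 1/3  <
x = 2/3, y = 2/3 ↦ 1/3  <
x = 2/3, y = 1 ↦ 1/3  <
x = 1, y = 0 ↦ 0  <
x = 1, y = 1/3 ↦ 0  <
x = 1, y = 2/3 ↦ 0  <
x = 1, y = 1 ↦ 0  <
So 8 of the 16 assignments meet the threshold.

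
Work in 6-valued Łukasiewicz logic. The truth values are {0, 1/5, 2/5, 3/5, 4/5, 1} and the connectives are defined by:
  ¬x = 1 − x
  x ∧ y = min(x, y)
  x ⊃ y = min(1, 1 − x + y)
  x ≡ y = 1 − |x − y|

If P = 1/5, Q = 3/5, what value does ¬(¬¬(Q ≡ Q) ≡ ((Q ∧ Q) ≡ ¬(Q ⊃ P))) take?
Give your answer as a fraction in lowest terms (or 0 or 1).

Q ≡ Q = 3/5 ≡ 3/5 = 1
¬(Q ≡ Q) = ¬1 = 0
¬¬(Q ≡ Q) = ¬0 = 1
Q ∧ Q = 3/5 ∧ 3/5 = 3/5
Q ⊃ P = 3/5 ⊃ 1/5 = 3/5
¬(Q ⊃ P) = ¬3/5 = 2/5
(Q ∧ Q) ≡ ¬(Q ⊃ P) = 3/5 ≡ 2/5 = 4/5
¬¬(Q ≡ Q) ≡ ((Q ∧ Q) ≡ ¬(Q ⊃ P)) = 1 ≡ 4/5 = 4/5
¬(¬¬(Q ≡ Q) ≡ ((Q ∧ Q) ≡ ¬(Q ⊃ P))) = ¬4/5 = 1/5

1/5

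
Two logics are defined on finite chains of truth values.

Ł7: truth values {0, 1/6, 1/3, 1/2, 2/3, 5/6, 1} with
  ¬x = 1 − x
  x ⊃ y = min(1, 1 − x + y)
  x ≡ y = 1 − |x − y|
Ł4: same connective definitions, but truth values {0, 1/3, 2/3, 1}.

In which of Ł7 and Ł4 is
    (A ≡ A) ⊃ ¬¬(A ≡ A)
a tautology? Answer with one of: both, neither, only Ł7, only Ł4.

In Ł7: every assignment gives 1 — tautology.
In Ł4: every assignment gives 1 — tautology.

both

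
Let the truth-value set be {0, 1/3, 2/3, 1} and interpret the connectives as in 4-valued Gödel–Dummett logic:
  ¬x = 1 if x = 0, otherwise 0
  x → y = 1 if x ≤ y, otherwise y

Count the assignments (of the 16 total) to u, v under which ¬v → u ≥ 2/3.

14

u = 0, v = 0 ↦ 0  <
u = 0, v = 1/3 ↦ 1  ≥
u = 0, v = 2/3 ↦ 1  ≥
u = 0, v = 1 ↦ 1  ≥
u = 1/3, v = 0 ↦ 1/3  <
u = 1/3, v = 1/3 ↦ 1  ≥
u = 1/3, v = 2/3 ↦ 1  ≥
u = 1/3, v = 1 ↦ 1  ≥
u = 2/3, v = 0 ↦ 2/3  ≥
u = 2/3, v = 1/3 ↦ 1  ≥
u = 2/3, v = 2/3 ↦ 1  ≥
u = 2/3, v = 1 ↦ 1  ≥
u = 1, v = 0 ↦ 1  ≥
u = 1, v = 1/3 ↦ 1  ≥
u = 1, v = 2/3 ↦ 1  ≥
u = 1, v = 1 ↦ 1  ≥
So 14 of the 16 assignments meet the threshold.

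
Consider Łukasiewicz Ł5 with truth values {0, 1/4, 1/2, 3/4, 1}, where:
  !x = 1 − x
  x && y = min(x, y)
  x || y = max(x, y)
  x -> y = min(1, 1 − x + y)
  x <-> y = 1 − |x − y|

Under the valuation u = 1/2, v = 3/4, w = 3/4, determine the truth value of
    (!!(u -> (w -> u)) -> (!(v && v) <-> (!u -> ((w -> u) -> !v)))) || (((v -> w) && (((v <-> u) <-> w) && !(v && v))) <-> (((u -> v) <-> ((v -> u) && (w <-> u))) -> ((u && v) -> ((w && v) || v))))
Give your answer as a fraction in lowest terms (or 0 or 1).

1/4

w -> u = 3/4 -> 1/2 = 3/4
u -> (w -> u) = 1/2 -> 3/4 = 1
!(u -> (w -> u)) = !1 = 0
!!(u -> (w -> u)) = !0 = 1
v && v = 3/4 && 3/4 = 3/4
!(v && v) = !3/4 = 1/4
!u = !1/2 = 1/2
w -> u = 3/4 -> 1/2 = 3/4
!v = !3/4 = 1/4
(w -> u) -> !v = 3/4 -> 1/4 = 1/2
!u -> ((w -> u) -> !v) = 1/2 -> 1/2 = 1
!(v && v) <-> (!u -> ((w -> u) -> !v)) = 1/4 <-> 1 = 1/4
!!(u -> (w -> u)) -> (!(v && v) <-> (!u -> ((w -> u) -> !v))) = 1 -> 1/4 = 1/4
v -> w = 3/4 -> 3/4 = 1
v <-> u = 3/4 <-> 1/2 = 3/4
(v <-> u) <-> w = 3/4 <-> 3/4 = 1
v && v = 3/4 && 3/4 = 3/4
!(v && v) = !3/4 = 1/4
((v <-> u) <-> w) && !(v && v) = 1 && 1/4 = 1/4
(v -> w) && (((v <-> u) <-> w) && !(v && v)) = 1 && 1/4 = 1/4
u -> v = 1/2 -> 3/4 = 1
v -> u = 3/4 -> 1/2 = 3/4
w <-> u = 3/4 <-> 1/2 = 3/4
(v -> u) && (w <-> u) = 3/4 && 3/4 = 3/4
(u -> v) <-> ((v -> u) && (w <-> u)) = 1 <-> 3/4 = 3/4
u && v = 1/2 && 3/4 = 1/2
w && v = 3/4 && 3/4 = 3/4
(w && v) || v = 3/4 || 3/4 = 3/4
(u && v) -> ((w && v) || v) = 1/2 -> 3/4 = 1
((u -> v) <-> ((v -> u) && (w <-> u))) -> ((u && v) -> ((w && v) || v)) = 3/4 -> 1 = 1
((v -> w) && (((v <-> u) <-> w) && !(v && v))) <-> (((u -> v) <-> ((v -> u) && (w <-> u))) -> ((u && v) -> ((w && v) || v))) = 1/4 <-> 1 = 1/4
(!!(u -> (w -> u)) -> (!(v && v) <-> (!u -> ((w -> u) -> !v)))) || (((v -> w) && (((v <-> u) <-> w) && !(v && v))) <-> (((u -> v) <-> ((v -> u) && (w <-> u))) -> ((u && v) -> ((w && v) || v)))) = 1/4 || 1/4 = 1/4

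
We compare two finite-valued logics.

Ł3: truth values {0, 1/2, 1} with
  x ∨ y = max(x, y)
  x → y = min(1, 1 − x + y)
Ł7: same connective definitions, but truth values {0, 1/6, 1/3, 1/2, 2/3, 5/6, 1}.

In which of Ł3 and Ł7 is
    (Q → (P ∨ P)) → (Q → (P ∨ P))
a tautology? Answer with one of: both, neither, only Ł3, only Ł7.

In Ł3: every assignment gives 1 — tautology.
In Ł7: every assignment gives 1 — tautology.

both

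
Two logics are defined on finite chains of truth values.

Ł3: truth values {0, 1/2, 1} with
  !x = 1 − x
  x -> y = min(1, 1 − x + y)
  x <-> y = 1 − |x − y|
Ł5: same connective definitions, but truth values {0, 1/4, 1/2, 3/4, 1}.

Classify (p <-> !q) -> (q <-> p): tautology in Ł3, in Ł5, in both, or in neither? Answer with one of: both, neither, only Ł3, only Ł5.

neither

In Ł3: at p = 0, q = 1 the value is 0 — not a tautology.
In Ł5: at p = 0, q = 3/4 the value is 1/2 — not a tautology.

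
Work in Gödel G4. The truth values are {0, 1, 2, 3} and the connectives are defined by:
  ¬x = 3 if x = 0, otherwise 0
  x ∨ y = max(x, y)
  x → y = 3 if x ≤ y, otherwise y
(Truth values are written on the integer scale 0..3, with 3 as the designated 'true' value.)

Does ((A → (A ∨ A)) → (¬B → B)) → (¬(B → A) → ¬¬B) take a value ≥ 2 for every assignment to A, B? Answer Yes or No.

Yes

A = 0, B = 0 ↦ 3
A = 0, B = 1 ↦ 3
A = 0, B = 2 ↦ 3
A = 0, B = 3 ↦ 3
A = 1, B = 0 ↦ 3
A = 1, B = 1 ↦ 3
A = 1, B = 2 ↦ 3
A = 1, B = 3 ↦ 3
A = 2, B = 0 ↦ 3
A = 2, B = 1 ↦ 3
A = 2, B = 2 ↦ 3
A = 2, B = 3 ↦ 3
A = 3, B = 0 ↦ 3
A = 3, B = 1 ↦ 3
A = 3, B = 2 ↦ 3
A = 3, B = 3 ↦ 3
Every assignment gives a value ≥ 2.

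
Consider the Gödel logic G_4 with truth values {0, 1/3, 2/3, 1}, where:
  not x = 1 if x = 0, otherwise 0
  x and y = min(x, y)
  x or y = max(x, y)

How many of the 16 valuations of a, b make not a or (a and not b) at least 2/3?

a = 0, b = 0 ↦ 1  ≥
a = 0, b = 1/3 ↦ 1  ≥
a = 0, b = 2/3 ↦ 1  ≥
a = 0, b = 1 ↦ 1  ≥
a = 1/3, b = 0 ↦ 1/3  <
a = 1/3, b = 1/3 ↦ 0  <
a = 1/3, b = 2/3 ↦ 0  <
a = 1/3, b = 1 ↦ 0  <
a = 2/3, b = 0 ↦ 2/3  ≥
a = 2/3, b = 1/3 ↦ 0  <
a = 2/3, b = 2/3 ↦ 0  <
a = 2/3, b = 1 ↦ 0  <
a = 1, b = 0 ↦ 1  ≥
a = 1, b = 1/3 ↦ 0  <
a = 1, b = 2/3 ↦ 0  <
a = 1, b = 1 ↦ 0  <
So 6 of the 16 assignments meet the threshold.

6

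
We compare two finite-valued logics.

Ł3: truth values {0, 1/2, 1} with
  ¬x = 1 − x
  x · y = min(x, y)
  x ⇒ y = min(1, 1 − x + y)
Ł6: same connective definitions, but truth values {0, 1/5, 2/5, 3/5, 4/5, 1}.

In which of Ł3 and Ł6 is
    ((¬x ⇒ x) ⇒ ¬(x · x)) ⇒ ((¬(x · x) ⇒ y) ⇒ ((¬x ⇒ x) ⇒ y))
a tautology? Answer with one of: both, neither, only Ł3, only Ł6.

In Ł3: every assignment gives 1 — tautology.
In Ł6: every assignment gives 1 — tautology.

both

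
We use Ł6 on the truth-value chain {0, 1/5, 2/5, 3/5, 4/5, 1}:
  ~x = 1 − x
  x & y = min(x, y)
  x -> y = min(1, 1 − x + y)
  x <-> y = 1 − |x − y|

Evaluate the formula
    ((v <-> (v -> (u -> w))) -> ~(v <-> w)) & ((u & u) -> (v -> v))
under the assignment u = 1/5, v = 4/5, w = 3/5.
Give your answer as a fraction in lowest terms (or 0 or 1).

u -> w = 1/5 -> 3/5 = 1
v -> (u -> w) = 4/5 -> 1 = 1
v <-> (v -> (u -> w)) = 4/5 <-> 1 = 4/5
v <-> w = 4/5 <-> 3/5 = 4/5
~(v <-> w) = ~4/5 = 1/5
(v <-> (v -> (u -> w))) -> ~(v <-> w) = 4/5 -> 1/5 = 2/5
u & u = 1/5 & 1/5 = 1/5
v -> v = 4/5 -> 4/5 = 1
(u & u) -> (v -> v) = 1/5 -> 1 = 1
((v <-> (v -> (u -> w))) -> ~(v <-> w)) & ((u & u) -> (v -> v)) = 2/5 & 1 = 2/5

2/5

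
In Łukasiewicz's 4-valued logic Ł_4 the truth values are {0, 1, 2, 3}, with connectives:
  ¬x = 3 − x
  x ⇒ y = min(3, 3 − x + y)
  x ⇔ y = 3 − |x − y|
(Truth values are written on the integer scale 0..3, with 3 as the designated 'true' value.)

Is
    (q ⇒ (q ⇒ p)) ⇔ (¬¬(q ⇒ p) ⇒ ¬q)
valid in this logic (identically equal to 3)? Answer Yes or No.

No

Counterexample: take p = 0, q = 2.
q ⇒ p = 2 ⇒ 0 = 1
q ⇒ (q ⇒ p) = 2 ⇒ 1 = 2
q ⇒ p = 2 ⇒ 0 = 1
¬(q ⇒ p) = ¬1 = 2
¬¬(q ⇒ p) = ¬2 = 1
¬q = ¬2 = 1
¬¬(q ⇒ p) ⇒ ¬q = 1 ⇒ 1 = 3
(q ⇒ (q ⇒ p)) ⇔ (¬¬(q ⇒ p) ⇒ ¬q) = 2 ⇔ 3 = 2
This gives 2 ≠ 3.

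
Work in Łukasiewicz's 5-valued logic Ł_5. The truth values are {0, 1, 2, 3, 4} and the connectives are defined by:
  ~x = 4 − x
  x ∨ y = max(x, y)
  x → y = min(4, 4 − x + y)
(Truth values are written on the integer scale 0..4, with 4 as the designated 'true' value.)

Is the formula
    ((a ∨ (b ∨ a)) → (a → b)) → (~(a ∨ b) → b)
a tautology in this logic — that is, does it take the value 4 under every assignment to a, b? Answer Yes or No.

Counterexample: take a = 0, b = 0.
b ∨ a = 0 ∨ 0 = 0
a ∨ (b ∨ a) = 0 ∨ 0 = 0
a → b = 0 → 0 = 4
(a ∨ (b ∨ a)) → (a → b) = 0 → 4 = 4
a ∨ b = 0 ∨ 0 = 0
~(a ∨ b) = ~0 = 4
~(a ∨ b) → b = 4 → 0 = 0
((a ∨ (b ∨ a)) → (a → b)) → (~(a ∨ b) → b) = 4 → 0 = 0
This gives 0 ≠ 4.

No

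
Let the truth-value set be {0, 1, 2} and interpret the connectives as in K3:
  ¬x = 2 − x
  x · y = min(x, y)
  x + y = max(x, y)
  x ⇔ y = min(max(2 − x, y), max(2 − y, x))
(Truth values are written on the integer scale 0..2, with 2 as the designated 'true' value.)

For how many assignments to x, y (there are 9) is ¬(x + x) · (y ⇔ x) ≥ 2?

1

x = 0, y = 0 ↦ 2  ≥
x = 0, y = 1 ↦ 1  <
x = 0, y = 2 ↦ 0  <
x = 1, y = 0 ↦ 1  <
x = 1, y = 1 ↦ 1  <
x = 1, y = 2 ↦ 1  <
x = 2, y = 0 ↦ 0  <
x = 2, y = 1 ↦ 0  <
x = 2, y = 2 ↦ 0  <
So 1 of the 9 assignments meets the threshold.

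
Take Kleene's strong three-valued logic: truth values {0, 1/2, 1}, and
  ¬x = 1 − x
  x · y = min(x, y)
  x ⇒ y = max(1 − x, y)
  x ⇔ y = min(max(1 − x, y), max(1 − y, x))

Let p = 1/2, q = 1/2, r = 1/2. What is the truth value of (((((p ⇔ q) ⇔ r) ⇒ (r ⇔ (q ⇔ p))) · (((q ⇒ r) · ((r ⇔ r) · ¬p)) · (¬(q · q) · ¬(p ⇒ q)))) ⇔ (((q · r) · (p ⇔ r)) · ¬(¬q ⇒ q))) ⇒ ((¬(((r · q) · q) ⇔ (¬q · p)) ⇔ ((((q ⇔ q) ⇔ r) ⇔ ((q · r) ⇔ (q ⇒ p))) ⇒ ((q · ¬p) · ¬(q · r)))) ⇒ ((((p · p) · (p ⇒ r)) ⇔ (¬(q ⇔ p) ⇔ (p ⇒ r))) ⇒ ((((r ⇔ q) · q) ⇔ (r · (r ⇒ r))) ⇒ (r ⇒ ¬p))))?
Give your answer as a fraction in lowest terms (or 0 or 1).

1/2

p ⇔ q = 1/2 ⇔ 1/2 = 1/2
(p ⇔ q) ⇔ r = 1/2 ⇔ 1/2 = 1/2
q ⇔ p = 1/2 ⇔ 1/2 = 1/2
r ⇔ (q ⇔ p) = 1/2 ⇔ 1/2 = 1/2
((p ⇔ q) ⇔ r) ⇒ (r ⇔ (q ⇔ p)) = 1/2 ⇒ 1/2 = 1/2
q ⇒ r = 1/2 ⇒ 1/2 = 1/2
r ⇔ r = 1/2 ⇔ 1/2 = 1/2
¬p = ¬1/2 = 1/2
(r ⇔ r) · ¬p = 1/2 · 1/2 = 1/2
(q ⇒ r) · ((r ⇔ r) · ¬p) = 1/2 · 1/2 = 1/2
q · q = 1/2 · 1/2 = 1/2
¬(q · q) = ¬1/2 = 1/2
p ⇒ q = 1/2 ⇒ 1/2 = 1/2
¬(p ⇒ q) = ¬1/2 = 1/2
¬(q · q) · ¬(p ⇒ q) = 1/2 · 1/2 = 1/2
((q ⇒ r) · ((r ⇔ r) · ¬p)) · (¬(q · q) · ¬(p ⇒ q)) = 1/2 · 1/2 = 1/2
(((p ⇔ q) ⇔ r) ⇒ (r ⇔ (q ⇔ p))) · (((q ⇒ r) · ((r ⇔ r) · ¬p)) · (¬(q · q) · ¬(p ⇒ q))) = 1/2 · 1/2 = 1/2
q · r = 1/2 · 1/2 = 1/2
p ⇔ r = 1/2 ⇔ 1/2 = 1/2
(q · r) · (p ⇔ r) = 1/2 · 1/2 = 1/2
¬q = ¬1/2 = 1/2
¬q ⇒ q = 1/2 ⇒ 1/2 = 1/2
¬(¬q ⇒ q) = ¬1/2 = 1/2
((q · r) · (p ⇔ r)) · ¬(¬q ⇒ q) = 1/2 · 1/2 = 1/2
((((p ⇔ q) ⇔ r) ⇒ (r ⇔ (q ⇔ p))) · (((q ⇒ r) · ((r ⇔ r) · ¬p)) · (¬(q · q) · ¬(p ⇒ q)))) ⇔ (((q · r) · (p ⇔ r)) · ¬(¬q ⇒ q)) = 1/2 ⇔ 1/2 = 1/2
r · q = 1/2 · 1/2 = 1/2
(r · q) · q = 1/2 · 1/2 = 1/2
¬q = ¬1/2 = 1/2
¬q · p = 1/2 · 1/2 = 1/2
((r · q) · q) ⇔ (¬q · p) = 1/2 ⇔ 1/2 = 1/2
¬(((r · q) · q) ⇔ (¬q · p)) = ¬1/2 = 1/2
q ⇔ q = 1/2 ⇔ 1/2 = 1/2
(q ⇔ q) ⇔ r = 1/2 ⇔ 1/2 = 1/2
q · r = 1/2 · 1/2 = 1/2
q ⇒ p = 1/2 ⇒ 1/2 = 1/2
(q · r) ⇔ (q ⇒ p) = 1/2 ⇔ 1/2 = 1/2
((q ⇔ q) ⇔ r) ⇔ ((q · r) ⇔ (q ⇒ p)) = 1/2 ⇔ 1/2 = 1/2
¬p = ¬1/2 = 1/2
q · ¬p = 1/2 · 1/2 = 1/2
q · r = 1/2 · 1/2 = 1/2
¬(q · r) = ¬1/2 = 1/2
(q · ¬p) · ¬(q · r) = 1/2 · 1/2 = 1/2
(((q ⇔ q) ⇔ r) ⇔ ((q · r) ⇔ (q ⇒ p))) ⇒ ((q · ¬p) · ¬(q · r)) = 1/2 ⇒ 1/2 = 1/2
¬(((r · q) · q) ⇔ (¬q · p)) ⇔ ((((q ⇔ q) ⇔ r) ⇔ ((q · r) ⇔ (q ⇒ p))) ⇒ ((q · ¬p) · ¬(q · r))) = 1/2 ⇔ 1/2 = 1/2
p · p = 1/2 · 1/2 = 1/2
p ⇒ r = 1/2 ⇒ 1/2 = 1/2
(p · p) · (p ⇒ r) = 1/2 · 1/2 = 1/2
q ⇔ p = 1/2 ⇔ 1/2 = 1/2
¬(q ⇔ p) = ¬1/2 = 1/2
p ⇒ r = 1/2 ⇒ 1/2 = 1/2
¬(q ⇔ p) ⇔ (p ⇒ r) = 1/2 ⇔ 1/2 = 1/2
((p · p) · (p ⇒ r)) ⇔ (¬(q ⇔ p) ⇔ (p ⇒ r)) = 1/2 ⇔ 1/2 = 1/2
r ⇔ q = 1/2 ⇔ 1/2 = 1/2
(r ⇔ q) · q = 1/2 · 1/2 = 1/2
r ⇒ r = 1/2 ⇒ 1/2 = 1/2
r · (r ⇒ r) = 1/2 · 1/2 = 1/2
((r ⇔ q) · q) ⇔ (r · (r ⇒ r)) = 1/2 ⇔ 1/2 = 1/2
¬p = ¬1/2 = 1/2
r ⇒ ¬p = 1/2 ⇒ 1/2 = 1/2
(((r ⇔ q) · q) ⇔ (r · (r ⇒ r))) ⇒ (r ⇒ ¬p) = 1/2 ⇒ 1/2 = 1/2
(((p · p) · (p ⇒ r)) ⇔ (¬(q ⇔ p) ⇔ (p ⇒ r))) ⇒ ((((r ⇔ q) · q) ⇔ (r · (r ⇒ r))) ⇒ (r ⇒ ¬p)) = 1/2 ⇒ 1/2 = 1/2
(¬(((r · q) · q) ⇔ (¬q · p)) ⇔ ((((q ⇔ q) ⇔ r) ⇔ ((q · r) ⇔ (q ⇒ p))) ⇒ ((q · ¬p) · ¬(q · r)))) ⇒ ((((p · p) · (p ⇒ r)) ⇔ (¬(q ⇔ p) ⇔ (p ⇒ r))) ⇒ ((((r ⇔ q) · q) ⇔ (r · (r ⇒ r))) ⇒ (r ⇒ ¬p))) = 1/2 ⇒ 1/2 = 1/2
(((((p ⇔ q) ⇔ r) ⇒ (r ⇔ (q ⇔ p))) · (((q ⇒ r) · ((r ⇔ r) · ¬p)) · (¬(q · q) · ¬(p ⇒ q)))) ⇔ (((q · r) · (p ⇔ r)) · ¬(¬q ⇒ q))) ⇒ ((¬(((r · q) · q) ⇔ (¬q · p)) ⇔ ((((q ⇔ q) ⇔ r) ⇔ ((q · r) ⇔ (q ⇒ p))) ⇒ ((q · ¬p) · ¬(q · r)))) ⇒ ((((p · p) · (p ⇒ r)) ⇔ (¬(q ⇔ p) ⇔ (p ⇒ r))) ⇒ ((((r ⇔ q) · q) ⇔ (r · (r ⇒ r))) ⇒ (r ⇒ ¬p)))) = 1/2 ⇒ 1/2 = 1/2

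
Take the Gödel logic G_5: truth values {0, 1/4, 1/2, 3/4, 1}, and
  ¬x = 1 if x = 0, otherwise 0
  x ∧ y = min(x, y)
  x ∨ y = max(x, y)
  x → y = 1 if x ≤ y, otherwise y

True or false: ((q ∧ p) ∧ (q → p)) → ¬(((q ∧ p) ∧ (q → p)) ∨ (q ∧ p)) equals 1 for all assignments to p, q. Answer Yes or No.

No

Counterexample: take p = 1/4, q = 1/4.
q ∧ p = 1/4 ∧ 1/4 = 1/4
q → p = 1/4 → 1/4 = 1
(q ∧ p) ∧ (q → p) = 1/4 ∧ 1 = 1/4
q ∧ p = 1/4 ∧ 1/4 = 1/4
((q ∧ p) ∧ (q → p)) ∨ (q ∧ p) = 1/4 ∨ 1/4 = 1/4
¬(((q ∧ p) ∧ (q → p)) ∨ (q ∧ p)) = ¬1/4 = 0
((q ∧ p) ∧ (q → p)) → ¬(((q ∧ p) ∧ (q → p)) ∨ (q ∧ p)) = 1/4 → 0 = 0
This gives 0 ≠ 1.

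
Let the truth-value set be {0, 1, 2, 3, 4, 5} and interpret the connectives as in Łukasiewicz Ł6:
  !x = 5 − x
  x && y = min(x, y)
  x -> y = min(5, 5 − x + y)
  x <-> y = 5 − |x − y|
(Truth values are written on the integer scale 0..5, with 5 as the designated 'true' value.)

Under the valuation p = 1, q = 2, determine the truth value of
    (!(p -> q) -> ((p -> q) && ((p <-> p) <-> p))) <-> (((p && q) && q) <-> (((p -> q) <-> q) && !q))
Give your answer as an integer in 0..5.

p -> q = 1 -> 2 = 5
!(p -> q) = !5 = 0
p -> q = 1 -> 2 = 5
p <-> p = 1 <-> 1 = 5
(p <-> p) <-> p = 5 <-> 1 = 1
(p -> q) && ((p <-> p) <-> p) = 5 && 1 = 1
!(p -> q) -> ((p -> q) && ((p <-> p) <-> p)) = 0 -> 1 = 5
p && q = 1 && 2 = 1
(p && q) && q = 1 && 2 = 1
p -> q = 1 -> 2 = 5
(p -> q) <-> q = 5 <-> 2 = 2
!q = !2 = 3
((p -> q) <-> q) && !q = 2 && 3 = 2
((p && q) && q) <-> (((p -> q) <-> q) && !q) = 1 <-> 2 = 4
(!(p -> q) -> ((p -> q) && ((p <-> p) <-> p))) <-> (((p && q) && q) <-> (((p -> q) <-> q) && !q)) = 5 <-> 4 = 4

4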